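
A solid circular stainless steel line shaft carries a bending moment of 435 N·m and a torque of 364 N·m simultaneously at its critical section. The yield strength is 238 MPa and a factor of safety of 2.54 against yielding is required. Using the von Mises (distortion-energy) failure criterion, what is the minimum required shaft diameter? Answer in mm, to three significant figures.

σ_allow = σ_y/n = 238/2.54 = 93.70 MPa.
For a solid shaft σ_b = 32M/(πd³) and τ = 16T/(πd³), so the von Mises stress is σ' = (16/πd³)·√(4M²+3T²).
√(4M²+3T²) = √(4×(435000)² + 3×(364000)²) = 1.074×10^6 N·mm.
d³ = 16×1.074×10^6/(π×93.70) = 58400 mm³.
d = 38.80 mm.

d = 38.8 mm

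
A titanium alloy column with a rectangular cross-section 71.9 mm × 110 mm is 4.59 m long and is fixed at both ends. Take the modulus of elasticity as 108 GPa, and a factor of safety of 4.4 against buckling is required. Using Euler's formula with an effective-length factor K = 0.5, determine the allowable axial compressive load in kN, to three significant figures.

P_allow = 157 kN

Buckling occurs about the weak axis: I_min = h·b³/12 = 110×71.9³/12 = 3.407×10^6 mm⁴ (b = 71.9 mm is the smaller dimension).
Effective length L_e = KL = 0.5×4.59 m = 2295 mm.
Euler critical load P_cr = π²EI/L_e² = π²×108000×3.407×10^6/2295² = 689500 N.
P_allow = P_cr/n = 689500/4.4 = 156700 N.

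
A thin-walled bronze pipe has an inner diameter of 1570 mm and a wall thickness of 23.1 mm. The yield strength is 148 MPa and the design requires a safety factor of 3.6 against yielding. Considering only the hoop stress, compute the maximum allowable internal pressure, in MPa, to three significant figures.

σ_allow = 148/3.6 = 41.11 MPa.
σ_h = pD/(2t) → p_allow = 2σ_allow t/D = 2×41.11×23.1/1570 = 1.210 MPa.

p_allow = 1.21 MPa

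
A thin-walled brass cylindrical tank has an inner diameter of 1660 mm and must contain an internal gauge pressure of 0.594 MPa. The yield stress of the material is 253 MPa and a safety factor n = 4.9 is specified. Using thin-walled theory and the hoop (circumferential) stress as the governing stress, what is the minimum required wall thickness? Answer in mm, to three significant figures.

t = 9.55 mm

σ_allow = 253/4.9 = 51.63 MPa.
Hoop stress σ_h = pD/(2t), so t = pD/(2σ_allow) = 0.594×1660/(2×51.63) = 9.549 mm.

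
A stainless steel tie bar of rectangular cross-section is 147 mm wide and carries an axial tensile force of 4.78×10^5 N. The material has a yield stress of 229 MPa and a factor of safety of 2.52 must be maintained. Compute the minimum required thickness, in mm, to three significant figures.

σ_allow = 229/2.52 = 90.87 MPa.
Required area A = F/σ_allow = 478000/90.87 = 5260 mm².
t = A/w = 5260/147 = 35.78 mm.

t = 35.8 mm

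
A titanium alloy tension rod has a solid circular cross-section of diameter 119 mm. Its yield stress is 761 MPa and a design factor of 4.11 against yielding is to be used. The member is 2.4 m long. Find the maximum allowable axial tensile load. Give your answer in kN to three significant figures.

σ_allow = 761/4.11 = 185.2 MPa.
A = πd²/4 = π×119²/4 = 11120 mm².
F_allow = σ_allow × A = 185.2×11120 = 2.059×10^6 N.

F_allow = 2060 kN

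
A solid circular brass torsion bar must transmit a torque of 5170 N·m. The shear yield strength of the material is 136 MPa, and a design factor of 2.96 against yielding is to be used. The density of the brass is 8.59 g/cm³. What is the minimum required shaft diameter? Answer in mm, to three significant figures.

Allowable shear stress τ_allow = 136/2.96 = 45.95 MPa.
For a solid shaft τ = 16T/(πd³), so d³ = 16T/(π τ_allow) = 16×5170000/(π×45.95) = 573100 mm³.
d = (573100)^(1/3) = 83.06 mm.

d = 83.1 mm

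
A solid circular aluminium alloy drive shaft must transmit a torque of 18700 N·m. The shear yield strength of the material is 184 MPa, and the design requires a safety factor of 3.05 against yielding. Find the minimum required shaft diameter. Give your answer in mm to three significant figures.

d = 116 mm

Allowable shear stress τ_allow = 184/3.05 = 60.33 MPa.
For a solid shaft τ = 16T/(πd³), so d³ = 16T/(π τ_allow) = 16×1.8700×10^7/(π×60.33) = 1.579×10^6 mm³.
d = (1.579×10^6)^(1/3) = 116.4 mm.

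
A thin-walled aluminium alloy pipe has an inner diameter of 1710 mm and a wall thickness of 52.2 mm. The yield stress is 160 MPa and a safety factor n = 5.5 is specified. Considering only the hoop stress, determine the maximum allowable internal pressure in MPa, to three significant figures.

σ_allow = 160/5.5 = 29.09 MPa.
σ_h = pD/(2t) → p_allow = 2σ_allow t/D = 2×29.09×52.2/1710 = 1.776 MPa.

p_allow = 1.78 MPa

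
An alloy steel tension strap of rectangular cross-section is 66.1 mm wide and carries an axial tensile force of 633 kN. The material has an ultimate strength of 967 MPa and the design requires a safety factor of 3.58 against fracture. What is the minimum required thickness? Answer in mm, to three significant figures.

σ_allow = 967/3.58 = 270.1 MPa.
Required area A = F/σ_allow = 633000/270.1 = 2343 mm².
t = A/w = 2343/66.1 = 35.45 mm.

t = 35.5 mm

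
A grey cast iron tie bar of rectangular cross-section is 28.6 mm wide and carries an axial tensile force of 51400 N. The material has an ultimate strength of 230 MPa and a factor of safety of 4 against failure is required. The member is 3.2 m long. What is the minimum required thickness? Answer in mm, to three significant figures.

σ_allow = 230/4 = 57.50 MPa.
Required area A = F/σ_allow = 51400/57.50 = 893.9 mm².
t = A/w = 893.9/28.6 = 31.26 mm.

t = 31.3 mm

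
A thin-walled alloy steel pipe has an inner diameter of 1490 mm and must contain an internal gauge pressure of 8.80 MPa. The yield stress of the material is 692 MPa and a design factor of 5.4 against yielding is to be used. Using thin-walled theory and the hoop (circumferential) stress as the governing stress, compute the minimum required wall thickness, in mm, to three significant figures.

t = 51.2 mm

σ_allow = 692/5.4 = 128.1 MPa.
Hoop stress σ_h = pD/(2t), so t = pD/(2σ_allow) = 8.80×1490/(2×128.1) = 51.16 mm.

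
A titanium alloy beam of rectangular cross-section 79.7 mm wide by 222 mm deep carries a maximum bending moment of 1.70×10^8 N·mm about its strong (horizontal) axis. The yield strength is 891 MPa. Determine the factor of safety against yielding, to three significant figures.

n = 3.43

Section modulus S = bh²/6 = 79.7×222²/6 = 654700 mm³.
σ = M/S = 1.7000×10^8/654700 = 259.7 MPa.
n = 891/259.7 = 3.431.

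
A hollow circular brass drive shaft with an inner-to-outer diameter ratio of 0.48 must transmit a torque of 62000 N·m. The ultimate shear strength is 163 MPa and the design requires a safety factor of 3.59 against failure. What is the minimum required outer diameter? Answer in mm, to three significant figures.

d_o = 194 mm

τ_allow = 163/3.59 = 45.40 MPa.
For a hollow shaft τ = 16T/[πd_o³(1−k⁴)] with k = 0.48, so 1−k⁴ = 0.9469.
d_o³ = 16T/[π τ_allow (1−k⁴)] = 16×6.2000×10^7/(π×45.40×0.9469) = 7.344×10^6 mm³.
d_o = 194.4 mm.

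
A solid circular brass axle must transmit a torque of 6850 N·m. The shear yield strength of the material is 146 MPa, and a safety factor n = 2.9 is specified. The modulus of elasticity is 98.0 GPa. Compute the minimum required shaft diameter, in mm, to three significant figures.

Allowable shear stress τ_allow = 146/2.9 = 50.34 MPa.
For a solid shaft τ = 16T/(πd³), so d³ = 16T/(π τ_allow) = 16×6850000/(π×50.34) = 693000 mm³.
d = (693000)^(1/3) = 88.49 mm.

d = 88.5 mm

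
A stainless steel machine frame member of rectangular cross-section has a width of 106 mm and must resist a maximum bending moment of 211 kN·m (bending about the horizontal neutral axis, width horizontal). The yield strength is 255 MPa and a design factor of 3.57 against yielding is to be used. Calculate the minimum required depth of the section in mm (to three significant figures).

h = 409 mm

σ_allow = 255/3.57 = 71.43 MPa.
For a rectangular section σ = 6M/(bh²), so h² = 6M/(b σ_allow) = 6×2.1100×10^8/(106×71.43) = 167200 mm².
h = 408.9 mm.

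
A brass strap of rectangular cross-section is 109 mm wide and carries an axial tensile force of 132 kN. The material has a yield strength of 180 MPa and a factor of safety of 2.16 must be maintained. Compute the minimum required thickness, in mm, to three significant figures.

σ_allow = 180/2.16 = 83.33 MPa.
Required area A = F/σ_allow = 132000/83.33 = 1584 mm².
t = A/w = 1584/109 = 14.53 mm.

t = 14.5 mm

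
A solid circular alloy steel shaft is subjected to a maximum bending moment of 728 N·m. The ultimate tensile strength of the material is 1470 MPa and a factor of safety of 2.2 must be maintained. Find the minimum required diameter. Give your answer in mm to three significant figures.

d = 22.3 mm

σ_allow = 1470/2.2 = 668.2 MPa.
For a solid circular section σ = 32M/(πd³), so d³ = 32M/(π σ_allow) = 32×728000/(π×668.2) = 11100 mm³.
d = 22.31 mm.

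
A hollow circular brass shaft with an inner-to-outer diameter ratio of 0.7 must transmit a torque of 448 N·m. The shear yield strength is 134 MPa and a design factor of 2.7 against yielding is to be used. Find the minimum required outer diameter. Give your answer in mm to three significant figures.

τ_allow = 134/2.7 = 49.63 MPa.
For a hollow shaft τ = 16T/[πd_o³(1−k⁴)] with k = 0.7, so 1−k⁴ = 0.7599.
d_o³ = 16T/[π τ_allow (1−k⁴)] = 16×448000/(π×49.63×0.7599) = 60500 mm³.
d_o = 39.26 mm.

d_o = 39.3 mm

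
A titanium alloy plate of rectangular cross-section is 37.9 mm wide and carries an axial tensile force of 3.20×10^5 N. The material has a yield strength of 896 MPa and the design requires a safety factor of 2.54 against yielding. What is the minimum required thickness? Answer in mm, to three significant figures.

t = 23.9 mm

σ_allow = 896/2.54 = 352.8 MPa.
Required area A = F/σ_allow = 320000/352.8 = 907.1 mm².
t = A/w = 907.1/37.9 = 23.94 mm.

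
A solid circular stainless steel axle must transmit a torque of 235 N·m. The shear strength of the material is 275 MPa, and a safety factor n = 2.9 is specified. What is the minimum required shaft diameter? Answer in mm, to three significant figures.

Allowable shear stress τ_allow = 275/2.9 = 94.83 MPa.
For a solid shaft τ = 16T/(πd³), so d³ = 16T/(π τ_allow) = 16×235000/(π×94.83) = 12620 mm³.
d = (12620)^(1/3) = 23.28 mm.

d = 23.3 mm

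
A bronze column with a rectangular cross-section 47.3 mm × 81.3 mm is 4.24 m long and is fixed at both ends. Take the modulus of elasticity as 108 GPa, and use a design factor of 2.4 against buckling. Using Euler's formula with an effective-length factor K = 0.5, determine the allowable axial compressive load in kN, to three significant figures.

Buckling occurs about the weak axis: I_min = h·b³/12 = 81.3×47.3³/12 = 717000 mm⁴ (b = 47.3 mm is the smaller dimension).
Effective length L_e = KL = 0.5×4.24 m = 2120 mm.
Euler critical load P_cr = π²EI/L_e² = π²×108000×717000/2120² = 170000 N.
P_allow = P_cr/n = 170000/2.4 = 70850 N.

P_allow = 70.8 kN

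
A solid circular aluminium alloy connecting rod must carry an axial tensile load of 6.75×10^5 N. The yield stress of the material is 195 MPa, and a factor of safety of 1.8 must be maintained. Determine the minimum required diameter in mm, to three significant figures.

Allowable stress σ_allow = 195/1.8 = 108.3 MPa.
Required area A = F/σ_allow = 675000/108.3 = 6231 mm².
A = πd²/4 → d = √(4A/π) = 89.07 mm.

d = 89.1 mm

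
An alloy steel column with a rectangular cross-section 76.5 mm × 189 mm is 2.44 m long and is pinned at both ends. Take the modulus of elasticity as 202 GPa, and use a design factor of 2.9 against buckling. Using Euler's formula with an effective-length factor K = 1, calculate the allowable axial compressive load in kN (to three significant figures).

Buckling occurs about the weak axis: I_min = h·b³/12 = 189×76.5³/12 = 7.051×10^6 mm⁴ (b = 76.5 mm is the smaller dimension).
Effective length L_e = KL = 1×2.44 m = 2440 mm.
Euler critical load P_cr = π²EI/L_e² = π²×202000×7.051×10^6/2440² = 2.361×10^6 N.
P_allow = P_cr/n = 2.361×10^6/2.9 = 814200 N.

P_allow = 814 kN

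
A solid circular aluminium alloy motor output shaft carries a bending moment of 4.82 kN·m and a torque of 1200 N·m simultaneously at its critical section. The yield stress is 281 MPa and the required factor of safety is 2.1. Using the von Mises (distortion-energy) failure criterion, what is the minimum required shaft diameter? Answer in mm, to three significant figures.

σ_allow = σ_y/n = 281/2.1 = 133.8 MPa.
For a solid shaft σ_b = 32M/(πd³) and τ = 16T/(πd³), so the von Mises stress is σ' = (16/πd³)·√(4M²+3T²).
√(4M²+3T²) = √(4×(4.820×10^6)² + 3×(1.200×10^6)²) = 9.862×10^6 N·mm.
d³ = 16×9.862×10^6/(π×133.8) = 375300 mm³.
d = 72.13 mm.

d = 72.1 mm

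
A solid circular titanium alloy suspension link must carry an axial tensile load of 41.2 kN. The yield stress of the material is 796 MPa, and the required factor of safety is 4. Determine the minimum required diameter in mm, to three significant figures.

d = 16.2 mm

Allowable stress σ_allow = 796/4 = 199.0 MPa.
Required area A = F/σ_allow = 41200/199.0 = 207.0 mm².
A = πd²/4 → d = √(4A/π) = 16.24 mm.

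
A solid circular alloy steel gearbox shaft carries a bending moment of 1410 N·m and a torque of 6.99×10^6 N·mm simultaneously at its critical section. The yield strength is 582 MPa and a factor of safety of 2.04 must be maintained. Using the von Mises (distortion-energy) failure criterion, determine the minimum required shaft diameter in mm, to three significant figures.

σ_allow = σ_y/n = 582/2.04 = 285.3 MPa.
For a solid shaft σ_b = 32M/(πd³) and τ = 16T/(πd³), so the von Mises stress is σ' = (16/πd³)·√(4M²+3T²).
√(4M²+3T²) = √(4×(1.410×10^6)² + 3×(6.990×10^6)²) = 1.243×10^7 N·mm.
d³ = 16×1.243×10^7/(π×285.3) = 221900 mm³.
d = 60.54 mm.

d = 60.5 mm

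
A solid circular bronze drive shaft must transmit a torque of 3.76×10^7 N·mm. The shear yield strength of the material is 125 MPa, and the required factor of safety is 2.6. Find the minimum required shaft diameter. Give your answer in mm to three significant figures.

d = 159 mm

Allowable shear stress τ_allow = 125/2.6 = 48.08 MPa.
For a solid shaft τ = 16T/(πd³), so d³ = 16T/(π τ_allow) = 16×3.7600×10^7/(π×48.08) = 3.983×10^6 mm³.
d = (3.983×10^6)^(1/3) = 158.5 mm.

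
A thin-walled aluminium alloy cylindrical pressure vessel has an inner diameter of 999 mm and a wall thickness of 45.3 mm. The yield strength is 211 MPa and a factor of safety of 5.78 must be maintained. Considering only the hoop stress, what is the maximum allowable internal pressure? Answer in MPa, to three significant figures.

p_allow = 3.31 MPa

σ_allow = 211/5.78 = 36.51 MPa.
σ_h = pD/(2t) → p_allow = 2σ_allow t/D = 2×36.51×45.3/999 = 3.311 MPa.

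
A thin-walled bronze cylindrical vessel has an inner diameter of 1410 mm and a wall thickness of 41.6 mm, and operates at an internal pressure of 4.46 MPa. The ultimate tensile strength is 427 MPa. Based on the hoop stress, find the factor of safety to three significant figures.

σ_h = pD/(2t) = 4.46×1410/(2×41.6) = 75.58 MPa.
n = 427/75.58 = 5.649.

n = 5.65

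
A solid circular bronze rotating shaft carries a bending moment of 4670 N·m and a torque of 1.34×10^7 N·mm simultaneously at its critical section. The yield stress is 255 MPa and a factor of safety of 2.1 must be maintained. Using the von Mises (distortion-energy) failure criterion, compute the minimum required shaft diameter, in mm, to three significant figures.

d = 102 mm

σ_allow = σ_y/n = 255/2.1 = 121.4 MPa.
For a solid shaft σ_b = 32M/(πd³) and τ = 16T/(πd³), so the von Mises stress is σ' = (16/πd³)·√(4M²+3T²).
√(4M²+3T²) = √(4×(4.670×10^6)² + 3×(1.340×10^7)²) = 2.502×10^7 N·mm.
d³ = 16×2.502×10^7/(π×121.4) = 1.049×10^6 mm³.
d = 101.6 mm.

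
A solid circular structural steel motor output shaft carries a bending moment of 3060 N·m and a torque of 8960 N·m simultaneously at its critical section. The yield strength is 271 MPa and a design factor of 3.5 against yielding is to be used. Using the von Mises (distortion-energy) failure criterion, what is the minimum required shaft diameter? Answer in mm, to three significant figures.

d = 103 mm

σ_allow = σ_y/n = 271/3.5 = 77.43 MPa.
For a solid shaft σ_b = 32M/(πd³) and τ = 16T/(πd³), so the von Mises stress is σ' = (16/πd³)·√(4M²+3T²).
√(4M²+3T²) = √(4×(3.060×10^6)² + 3×(8.960×10^6)²) = 1.668×10^7 N·mm.
d³ = 16×1.668×10^7/(π×77.43) = 1.097×10^6 mm³.
d = 103.1 mm.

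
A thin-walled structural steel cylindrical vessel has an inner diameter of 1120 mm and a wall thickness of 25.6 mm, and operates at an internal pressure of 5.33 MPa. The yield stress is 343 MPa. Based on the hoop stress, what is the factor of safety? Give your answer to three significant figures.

σ_h = pD/(2t) = 5.33×1120/(2×25.6) = 116.6 MPa.
n = 343/116.6 = 2.942.

n = 2.94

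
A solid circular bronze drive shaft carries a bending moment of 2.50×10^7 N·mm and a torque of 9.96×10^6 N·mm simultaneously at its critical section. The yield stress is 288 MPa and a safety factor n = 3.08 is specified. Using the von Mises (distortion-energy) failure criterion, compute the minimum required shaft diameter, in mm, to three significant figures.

d = 142 mm

σ_allow = σ_y/n = 288/3.08 = 93.51 MPa.
For a solid shaft σ_b = 32M/(πd³) and τ = 16T/(πd³), so the von Mises stress is σ' = (16/πd³)·√(4M²+3T²).
√(4M²+3T²) = √(4×(2.500×10^7)² + 3×(9.960×10^6)²) = 5.289×10^7 N·mm.
d³ = 16×5.289×10^7/(π×93.51) = 2.881×10^6 mm³.
d = 142.3 mm.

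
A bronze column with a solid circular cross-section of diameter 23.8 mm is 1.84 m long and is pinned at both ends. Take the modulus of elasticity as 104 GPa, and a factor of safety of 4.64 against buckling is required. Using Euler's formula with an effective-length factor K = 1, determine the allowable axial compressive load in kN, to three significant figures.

P_allow = 1.03 kN

I = πd⁴/64 = π×23.8⁴/64 = 15750 mm⁴.
Effective length L_e = KL = 1×1.84 m = 1840 mm.
Euler critical load P_cr = π²EI/L_e² = π²×104000×15750/1840² = 4775 N.
P_allow = P_cr/n = 4775/4.64 = 1029 N.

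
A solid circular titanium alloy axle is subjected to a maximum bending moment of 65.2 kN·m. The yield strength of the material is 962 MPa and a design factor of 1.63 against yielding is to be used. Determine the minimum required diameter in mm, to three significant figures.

σ_allow = 962/1.63 = 590.2 MPa.
For a solid circular section σ = 32M/(πd³), so d³ = 32M/(π σ_allow) = 32×6.5200×10^7/(π×590.2) = 1.125×10^6 mm³.
d = 104.0 mm.

d = 104 mm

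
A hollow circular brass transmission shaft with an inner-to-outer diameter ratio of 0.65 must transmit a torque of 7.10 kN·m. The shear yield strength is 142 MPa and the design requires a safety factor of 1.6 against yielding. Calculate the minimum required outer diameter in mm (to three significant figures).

d_o = 79.2 mm

τ_allow = 142/1.6 = 88.75 MPa.
For a hollow shaft τ = 16T/[πd_o³(1−k⁴)] with k = 0.65, so 1−k⁴ = 0.8215.
d_o³ = 16T/[π τ_allow (1−k⁴)] = 16×7100000/(π×88.75×0.8215) = 496000 mm³.
d_o = 79.16 mm.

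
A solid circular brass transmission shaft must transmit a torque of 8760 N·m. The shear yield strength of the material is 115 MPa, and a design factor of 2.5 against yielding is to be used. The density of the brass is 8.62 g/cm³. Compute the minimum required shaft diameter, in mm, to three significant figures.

Allowable shear stress τ_allow = 115/2.5 = 46.00 MPa.
For a solid shaft τ = 16T/(πd³), so d³ = 16T/(π τ_allow) = 16×8760000/(π×46.00) = 969900 mm³.
d = (969900)^(1/3) = 98.99 mm.

d = 99.0 mm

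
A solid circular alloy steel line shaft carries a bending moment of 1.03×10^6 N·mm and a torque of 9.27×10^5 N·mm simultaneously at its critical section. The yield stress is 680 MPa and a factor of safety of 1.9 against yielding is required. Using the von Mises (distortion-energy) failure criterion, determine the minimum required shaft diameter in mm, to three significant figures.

σ_allow = σ_y/n = 680/1.9 = 357.9 MPa.
For a solid shaft σ_b = 32M/(πd³) and τ = 16T/(πd³), so the von Mises stress is σ' = (16/πd³)·√(4M²+3T²).
√(4M²+3T²) = √(4×(1.030×10^6)² + 3×(927000)²) = 2.612×10^6 N·mm.
d³ = 16×2.612×10^6/(π×357.9) = 37170 mm³.
d = 33.37 mm.

d = 33.4 mm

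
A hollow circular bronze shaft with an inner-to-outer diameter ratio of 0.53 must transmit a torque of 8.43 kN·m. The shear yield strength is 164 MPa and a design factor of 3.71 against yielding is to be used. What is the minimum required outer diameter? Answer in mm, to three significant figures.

d_o = 102 mm

τ_allow = 164/3.71 = 44.20 MPa.
For a hollow shaft τ = 16T/[πd_o³(1−k⁴)] with k = 0.53, so 1−k⁴ = 0.9211.
d_o³ = 16T/[π τ_allow (1−k⁴)] = 16×8430000/(π×44.20×0.9211) = 1.054×10^6 mm³.
d_o = 101.8 mm.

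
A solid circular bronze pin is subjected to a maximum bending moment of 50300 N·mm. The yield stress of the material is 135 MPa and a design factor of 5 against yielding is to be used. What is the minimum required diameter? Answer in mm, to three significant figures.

d = 26.7 mm

σ_allow = 135/5 = 27.00 MPa.
For a solid circular section σ = 32M/(πd³), so d³ = 32M/(π σ_allow) = 32×50300/(π×27.00) = 18980 mm³.
d = 26.67 mm.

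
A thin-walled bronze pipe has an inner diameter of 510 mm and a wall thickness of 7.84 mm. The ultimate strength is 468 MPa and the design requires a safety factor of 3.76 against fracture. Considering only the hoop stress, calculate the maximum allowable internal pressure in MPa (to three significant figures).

p_allow = 3.83 MPa

σ_allow = 468/3.76 = 124.5 MPa.
σ_h = pD/(2t) → p_allow = 2σ_allow t/D = 2×124.5×7.84/510 = 3.827 MPa.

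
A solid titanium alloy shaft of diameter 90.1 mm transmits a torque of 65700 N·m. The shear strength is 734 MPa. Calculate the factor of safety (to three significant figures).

n = 1.60

τ = 16T/(πd³) = 16×6.5700×10^7/(π×90.1³) = 457.5 MPa.
n = τ_limit/τ = 734/457.5 = 1.604.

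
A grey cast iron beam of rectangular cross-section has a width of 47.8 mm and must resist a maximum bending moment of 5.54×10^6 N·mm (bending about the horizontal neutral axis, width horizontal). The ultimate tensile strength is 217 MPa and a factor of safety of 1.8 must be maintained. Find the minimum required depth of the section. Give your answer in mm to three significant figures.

σ_allow = 217/1.8 = 120.6 MPa.
For a rectangular section σ = 6M/(bh²), so h² = 6M/(b σ_allow) = 6×5540000/(47.8×120.6) = 5768 mm².
h = 75.95 mm.

h = 75.9 mm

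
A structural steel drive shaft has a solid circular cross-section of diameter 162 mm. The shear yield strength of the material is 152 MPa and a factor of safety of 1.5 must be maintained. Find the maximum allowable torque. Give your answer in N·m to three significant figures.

T_allow = 84600 N·m

τ_allow = 152/1.5 = 101.3 MPa.
For a solid shaft T_allow = τ_allow·πd³/16; πd³/16 = π×162³/16 = 834800 mm³.
T_allow = 101.3×834800 = 8.459×10^7 N·mm = 84590 N·m.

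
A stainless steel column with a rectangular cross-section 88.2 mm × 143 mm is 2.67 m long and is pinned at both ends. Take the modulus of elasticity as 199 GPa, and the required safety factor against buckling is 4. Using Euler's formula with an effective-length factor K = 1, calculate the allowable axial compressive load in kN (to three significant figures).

Buckling occurs about the weak axis: I_min = h·b³/12 = 143×88.2³/12 = 8.176×10^6 mm⁴ (b = 88.2 mm is the smaller dimension).
Effective length L_e = KL = 1×2.67 m = 2670 mm.
Euler critical load P_cr = π²EI/L_e² = π²×199000×8.176×10^6/2670² = 2.253×10^6 N.
P_allow = P_cr/n = 2.253×10^6/4 = 563200 N.

P_allow = 563 kN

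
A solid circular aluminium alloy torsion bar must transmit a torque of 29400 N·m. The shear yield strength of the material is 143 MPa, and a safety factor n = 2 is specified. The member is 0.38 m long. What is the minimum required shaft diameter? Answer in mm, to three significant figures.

d = 128 mm

Allowable shear stress τ_allow = 143/2 = 71.50 MPa.
For a solid shaft τ = 16T/(πd³), so d³ = 16T/(π τ_allow) = 16×2.9400×10^7/(π×71.50) = 2.094×10^6 mm³.
d = (2.094×10^6)^(1/3) = 127.9 mm.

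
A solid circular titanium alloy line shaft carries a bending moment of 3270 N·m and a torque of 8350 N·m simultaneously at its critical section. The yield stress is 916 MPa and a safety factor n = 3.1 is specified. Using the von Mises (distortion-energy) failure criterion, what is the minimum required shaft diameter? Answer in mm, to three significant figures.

σ_allow = σ_y/n = 916/3.1 = 295.5 MPa.
For a solid shaft σ_b = 32M/(πd³) and τ = 16T/(πd³), so the von Mises stress is σ' = (16/πd³)·√(4M²+3T²).
√(4M²+3T²) = √(4×(3.270×10^6)² + 3×(8.350×10^6)²) = 1.587×10^7 N·mm.
d³ = 16×1.587×10^7/(π×295.5) = 273600 mm³.
d = 64.92 mm.

d = 64.9 mm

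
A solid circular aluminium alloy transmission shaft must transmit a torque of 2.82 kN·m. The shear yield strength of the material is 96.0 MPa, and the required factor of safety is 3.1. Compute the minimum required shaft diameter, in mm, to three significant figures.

Allowable shear stress τ_allow = 96.0/3.1 = 30.97 MPa.
For a solid shaft τ = 16T/(πd³), so d³ = 16T/(π τ_allow) = 16×2820000/(π×30.97) = 463800 mm³.
d = (463800)^(1/3) = 77.41 mm.

d = 77.4 mm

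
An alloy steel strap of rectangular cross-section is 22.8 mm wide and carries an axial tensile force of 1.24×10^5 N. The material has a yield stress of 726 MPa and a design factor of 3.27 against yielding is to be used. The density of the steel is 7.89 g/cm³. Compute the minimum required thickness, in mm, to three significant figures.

t = 24.5 mm

σ_allow = 726/3.27 = 222.0 MPa.
Required area A = F/σ_allow = 124000/222.0 = 558.5 mm².
t = A/w = 558.5/22.8 = 24.50 mm.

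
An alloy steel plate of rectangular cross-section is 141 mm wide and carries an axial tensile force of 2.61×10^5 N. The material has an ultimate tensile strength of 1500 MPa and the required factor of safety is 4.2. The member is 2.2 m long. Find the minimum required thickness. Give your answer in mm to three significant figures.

t = 5.18 mm

σ_allow = 1500/4.2 = 357.1 MPa.
Required area A = F/σ_allow = 261000/357.1 = 730.8 mm².
t = A/w = 730.8/141 = 5.183 mm.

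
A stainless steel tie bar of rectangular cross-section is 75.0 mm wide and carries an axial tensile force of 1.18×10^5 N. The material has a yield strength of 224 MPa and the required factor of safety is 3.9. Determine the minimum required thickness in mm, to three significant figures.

σ_allow = 224/3.9 = 57.44 MPa.
Required area A = F/σ_allow = 118000/57.44 = 2054 mm².
t = A/w = 2054/75.0 = 27.39 mm.

t = 27.4 mm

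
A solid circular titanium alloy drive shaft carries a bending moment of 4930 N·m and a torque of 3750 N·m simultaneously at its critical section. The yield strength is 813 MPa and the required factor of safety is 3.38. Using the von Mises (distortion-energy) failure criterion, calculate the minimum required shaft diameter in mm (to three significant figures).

d = 63.0 mm

σ_allow = σ_y/n = 813/3.38 = 240.5 MPa.
For a solid shaft σ_b = 32M/(πd³) and τ = 16T/(πd³), so the von Mises stress is σ' = (16/πd³)·√(4M²+3T²).
√(4M²+3T²) = √(4×(4.930×10^6)² + 3×(3.750×10^6)²) = 1.181×10^7 N·mm.
d³ = 16×1.181×10^7/(π×240.5) = 250000 mm³.
d = 63.00 mm.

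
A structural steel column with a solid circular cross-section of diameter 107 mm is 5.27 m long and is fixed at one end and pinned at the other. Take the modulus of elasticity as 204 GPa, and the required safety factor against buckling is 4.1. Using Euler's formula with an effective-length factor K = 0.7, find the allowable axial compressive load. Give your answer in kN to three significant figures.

I = πd⁴/64 = π×107⁴/64 = 6.434×10^6 mm⁴.
Effective length L_e = KL = 0.7×5.27 m = 3689 mm.
Euler critical load P_cr = π²EI/L_e² = π²×204000×6.434×10^6/3689² = 952000 N.
P_allow = P_cr/n = 952000/4.1 = 232200 N.

P_allow = 232 kN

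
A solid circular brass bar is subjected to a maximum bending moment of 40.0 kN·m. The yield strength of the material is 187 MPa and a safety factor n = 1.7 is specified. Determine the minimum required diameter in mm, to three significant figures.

d = 155 mm

σ_allow = 187/1.7 = 110.0 MPa.
For a solid circular section σ = 32M/(πd³), so d³ = 32M/(π σ_allow) = 32×4.0000×10^7/(π×110.0) = 3.704×10^6 mm³.
d = 154.7 mm.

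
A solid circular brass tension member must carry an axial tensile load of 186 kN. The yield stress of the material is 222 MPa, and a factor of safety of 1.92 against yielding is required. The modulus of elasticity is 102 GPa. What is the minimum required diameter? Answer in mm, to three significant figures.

Allowable stress σ_allow = 222/1.92 = 115.6 MPa.
Required area A = F/σ_allow = 186000/115.6 = 1609 mm².
A = πd²/4 → d = √(4A/π) = 45.26 mm.

d = 45.3 mm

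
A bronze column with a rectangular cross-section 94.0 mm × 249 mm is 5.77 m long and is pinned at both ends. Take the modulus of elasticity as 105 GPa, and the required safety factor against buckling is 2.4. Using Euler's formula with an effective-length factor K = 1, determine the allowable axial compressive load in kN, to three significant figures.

Buckling occurs about the weak axis: I_min = h·b³/12 = 249×94.0³/12 = 1.723×10^7 mm⁴ (b = 94.0 mm is the smaller dimension).
Effective length L_e = KL = 1×5.77 m = 5770 mm.
Euler critical load P_cr = π²EI/L_e² = π²×105000×1.723×10^7/5770² = 536500 N.
P_allow = P_cr/n = 536500/2.4 = 223500 N.

P_allow = 224 kN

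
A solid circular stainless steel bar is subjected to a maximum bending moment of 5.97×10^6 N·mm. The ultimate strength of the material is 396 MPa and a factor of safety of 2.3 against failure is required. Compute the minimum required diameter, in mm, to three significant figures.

d = 70.7 mm

σ_allow = 396/2.3 = 172.2 MPa.
For a solid circular section σ = 32M/(πd³), so d³ = 32M/(π σ_allow) = 32×5970000/(π×172.2) = 353200 mm³.
d = 70.69 mm.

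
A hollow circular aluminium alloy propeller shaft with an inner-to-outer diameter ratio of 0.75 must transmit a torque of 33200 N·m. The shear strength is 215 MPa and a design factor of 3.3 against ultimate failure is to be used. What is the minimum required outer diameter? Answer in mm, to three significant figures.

τ_allow = 215/3.3 = 65.15 MPa.
For a hollow shaft τ = 16T/[πd_o³(1−k⁴)] with k = 0.75, so 1−k⁴ = 0.6836.
d_o³ = 16T/[π τ_allow (1−k⁴)] = 16×3.3200×10^7/(π×65.15×0.6836) = 3.797×10^6 mm³.
d_o = 156.0 mm.

d_o = 156 mm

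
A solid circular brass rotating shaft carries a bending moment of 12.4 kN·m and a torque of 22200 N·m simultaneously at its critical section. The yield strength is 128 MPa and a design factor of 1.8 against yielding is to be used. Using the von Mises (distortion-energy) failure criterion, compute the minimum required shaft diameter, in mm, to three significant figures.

d = 149 mm

σ_allow = σ_y/n = 128/1.8 = 71.11 MPa.
For a solid shaft σ_b = 32M/(πd³) and τ = 16T/(πd³), so the von Mises stress is σ' = (16/πd³)·√(4M²+3T²).
√(4M²+3T²) = √(4×(1.240×10^7)² + 3×(2.220×10^7)²) = 4.576×10^7 N·mm.
d³ = 16×4.576×10^7/(π×71.11) = 3.277×10^6 mm³.
d = 148.5 mm.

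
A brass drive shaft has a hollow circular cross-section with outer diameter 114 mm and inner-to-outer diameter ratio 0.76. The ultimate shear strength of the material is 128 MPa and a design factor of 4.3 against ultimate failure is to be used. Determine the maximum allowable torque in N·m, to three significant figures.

τ_allow = 128/4.3 = 29.77 MPa.
For a hollow shaft T_allow = τ_allow·πd_o³(1−k⁴)/16 with 1−k⁴ = 0.6664, so πd_o³(1−k⁴)/16 = 193800 mm³.
T_allow = 29.77×193800 = 5.770×10^6 N·mm = 5770 N·m.

T_allow = 5770 N·m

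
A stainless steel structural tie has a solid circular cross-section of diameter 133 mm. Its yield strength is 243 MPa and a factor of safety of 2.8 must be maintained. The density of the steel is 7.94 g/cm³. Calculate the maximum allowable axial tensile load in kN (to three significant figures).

F_allow = 1210 kN

σ_allow = 243/2.8 = 86.79 MPa.
A = πd²/4 = π×133²/4 = 13890 mm².
F_allow = σ_allow × A = 86.79×13890 = 1.206×10^6 N.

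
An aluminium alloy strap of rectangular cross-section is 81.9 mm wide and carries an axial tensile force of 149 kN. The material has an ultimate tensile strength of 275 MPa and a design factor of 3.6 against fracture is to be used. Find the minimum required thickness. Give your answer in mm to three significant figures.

σ_allow = 275/3.6 = 76.39 MPa.
Required area A = F/σ_allow = 149000/76.39 = 1951 mm².
t = A/w = 1951/81.9 = 23.82 mm.

t = 23.8 mm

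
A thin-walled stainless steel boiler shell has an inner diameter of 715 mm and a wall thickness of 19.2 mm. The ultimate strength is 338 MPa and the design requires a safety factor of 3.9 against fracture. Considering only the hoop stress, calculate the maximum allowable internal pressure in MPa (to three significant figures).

p_allow = 4.65 MPa

σ_allow = 338/3.9 = 86.67 MPa.
σ_h = pD/(2t) → p_allow = 2σ_allow t/D = 2×86.67×19.2/715 = 4.655 MPa.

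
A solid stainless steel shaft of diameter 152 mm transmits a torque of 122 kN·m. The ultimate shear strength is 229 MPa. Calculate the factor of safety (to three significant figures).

τ = 16T/(πd³) = 16×1.2200×10^8/(π×152³) = 176.9 MPa.
n = τ_limit/τ = 229/176.9 = 1.294.

n = 1.29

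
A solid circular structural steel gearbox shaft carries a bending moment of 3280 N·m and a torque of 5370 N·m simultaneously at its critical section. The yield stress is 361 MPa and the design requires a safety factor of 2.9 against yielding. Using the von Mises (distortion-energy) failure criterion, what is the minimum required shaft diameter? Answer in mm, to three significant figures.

d = 77.5 mm

σ_allow = σ_y/n = 361/2.9 = 124.5 MPa.
For a solid shaft σ_b = 32M/(πd³) and τ = 16T/(πd³), so the von Mises stress is σ' = (16/πd³)·√(4M²+3T²).
√(4M²+3T²) = √(4×(3.280×10^6)² + 3×(5.370×10^6)²) = 1.138×10^7 N·mm.
d³ = 16×1.138×10^7/(π×124.5) = 465700 mm³.
d = 77.51 mm.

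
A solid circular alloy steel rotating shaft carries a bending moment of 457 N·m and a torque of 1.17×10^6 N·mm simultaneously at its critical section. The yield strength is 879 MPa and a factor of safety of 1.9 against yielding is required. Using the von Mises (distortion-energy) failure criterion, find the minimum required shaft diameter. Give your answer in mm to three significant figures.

σ_allow = σ_y/n = 879/1.9 = 462.6 MPa.
For a solid shaft σ_b = 32M/(πd³) and τ = 16T/(πd³), so the von Mises stress is σ' = (16/πd³)·√(4M²+3T²).
√(4M²+3T²) = √(4×(457000)² + 3×(1.170×10^6)²) = 2.223×10^6 N·mm.
d³ = 16×2.223×10^6/(π×462.6) = 24470 mm³.
d = 29.03 mm.

d = 29.0 mm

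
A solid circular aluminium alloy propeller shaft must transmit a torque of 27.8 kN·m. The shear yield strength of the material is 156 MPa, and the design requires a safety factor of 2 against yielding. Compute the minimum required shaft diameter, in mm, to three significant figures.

d = 122 mm

Allowable shear stress τ_allow = 156/2 = 78.00 MPa.
For a solid shaft τ = 16T/(πd³), so d³ = 16T/(π τ_allow) = 16×2.7800×10^7/(π×78.00) = 1.815×10^6 mm³.
d = (1.815×10^6)^(1/3) = 122.0 mm.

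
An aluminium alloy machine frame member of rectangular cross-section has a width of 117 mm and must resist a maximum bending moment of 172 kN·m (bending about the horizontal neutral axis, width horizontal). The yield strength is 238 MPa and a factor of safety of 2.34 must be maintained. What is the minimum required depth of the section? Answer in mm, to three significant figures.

h = 294 mm

σ_allow = 238/2.34 = 101.7 MPa.
For a rectangular section σ = 6M/(bh²), so h² = 6M/(b σ_allow) = 6×1.7200×10^8/(117×101.7) = 86720 mm².
h = 294.5 mm.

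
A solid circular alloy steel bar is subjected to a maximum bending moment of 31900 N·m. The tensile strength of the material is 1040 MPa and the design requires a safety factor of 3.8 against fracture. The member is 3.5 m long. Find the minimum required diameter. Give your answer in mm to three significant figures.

d = 106 mm

σ_allow = 1040/3.8 = 273.7 MPa.
For a solid circular section σ = 32M/(πd³), so d³ = 32M/(π σ_allow) = 32×3.1900×10^7/(π×273.7) = 1.187×10^6 mm³.
d = 105.9 mm.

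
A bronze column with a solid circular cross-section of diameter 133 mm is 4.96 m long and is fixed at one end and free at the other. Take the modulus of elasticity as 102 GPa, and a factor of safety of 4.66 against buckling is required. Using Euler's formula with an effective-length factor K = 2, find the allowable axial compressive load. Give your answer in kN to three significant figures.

P_allow = 33.7 kN

I = πd⁴/64 = π×133⁴/64 = 1.536×10^7 mm⁴.
Effective length L_e = KL = 2×4.96 m = 9920 mm.
Euler critical load P_cr = π²EI/L_e² = π²×102000×1.536×10^7/9920² = 157100 N.
P_allow = P_cr/n = 157100/4.66 = 33720 N.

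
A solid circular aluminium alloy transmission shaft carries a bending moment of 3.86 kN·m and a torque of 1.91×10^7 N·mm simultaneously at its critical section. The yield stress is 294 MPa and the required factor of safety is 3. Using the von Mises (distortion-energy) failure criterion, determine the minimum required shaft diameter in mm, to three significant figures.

d = 121 mm

σ_allow = σ_y/n = 294/3 = 98.00 MPa.
For a solid shaft σ_b = 32M/(πd³) and τ = 16T/(πd³), so the von Mises stress is σ' = (16/πd³)·√(4M²+3T²).
√(4M²+3T²) = √(4×(3.860×10^6)² + 3×(1.910×10^7)²) = 3.397×10^7 N·mm.
d³ = 16×3.397×10^7/(π×98.00) = 1.765×10^6 mm³.
d = 120.9 mm.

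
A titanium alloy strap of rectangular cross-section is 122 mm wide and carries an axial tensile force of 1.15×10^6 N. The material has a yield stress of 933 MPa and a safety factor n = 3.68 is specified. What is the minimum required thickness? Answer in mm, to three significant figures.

t = 37.2 mm

σ_allow = 933/3.68 = 253.5 MPa.
Required area A = F/σ_allow = 1150000/253.5 = 4536 mm².
t = A/w = 4536/122 = 37.18 mm.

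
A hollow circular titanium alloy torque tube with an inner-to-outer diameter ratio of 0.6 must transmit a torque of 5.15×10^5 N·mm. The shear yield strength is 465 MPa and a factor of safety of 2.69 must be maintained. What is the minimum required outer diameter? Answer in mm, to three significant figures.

d_o = 25.9 mm

τ_allow = 465/2.69 = 172.9 MPa.
For a hollow shaft τ = 16T/[πd_o³(1−k⁴)] with k = 0.6, so 1−k⁴ = 0.8704.
d_o³ = 16T/[π τ_allow (1−k⁴)] = 16×515000/(π×172.9×0.8704) = 17430 mm³.
d_o = 25.93 mm.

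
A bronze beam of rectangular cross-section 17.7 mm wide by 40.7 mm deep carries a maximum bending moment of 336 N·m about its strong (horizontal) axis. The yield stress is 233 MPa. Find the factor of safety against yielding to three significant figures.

n = 3.39

Section modulus S = bh²/6 = 17.7×40.7²/6 = 4887 mm³.
σ = M/S = 336000/4887 = 68.76 MPa.
n = 233/68.76 = 3.389.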